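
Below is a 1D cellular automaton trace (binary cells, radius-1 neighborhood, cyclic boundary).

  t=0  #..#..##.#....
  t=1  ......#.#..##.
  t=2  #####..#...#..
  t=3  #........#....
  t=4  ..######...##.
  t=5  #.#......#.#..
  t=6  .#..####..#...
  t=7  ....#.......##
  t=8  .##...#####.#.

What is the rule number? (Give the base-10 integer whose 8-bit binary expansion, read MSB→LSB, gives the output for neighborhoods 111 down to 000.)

  nb ###: next=.  (t=2,i=1, bit7=0)
  nb ##.: next=.  (t=0,i=7, bit6=0)
  nb #.#: next=#  (t=0,i=8, bit5=1)
  nb #..: next=.  (t=0,i=1, bit4=0)
  nb .##: next=#  (t=0,i=6, bit3=1)
  nb .#.: next=.  (t=0,i=0, bit2=0)
  nb ..#: next=.  (t=0,i=2, bit1=0)
  nb ...: next=#  (t=0,i=11, bit0=1)
  bits 00101001 = 41

41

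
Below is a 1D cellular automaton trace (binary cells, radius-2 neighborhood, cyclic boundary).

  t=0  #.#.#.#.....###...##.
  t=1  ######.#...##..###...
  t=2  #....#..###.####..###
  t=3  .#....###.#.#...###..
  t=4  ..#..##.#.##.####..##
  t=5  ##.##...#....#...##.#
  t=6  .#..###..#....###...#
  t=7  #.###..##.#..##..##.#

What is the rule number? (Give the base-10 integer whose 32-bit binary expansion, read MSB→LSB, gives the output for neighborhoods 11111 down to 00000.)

  ##### -> .   bit 31 = 0  t=1,i=2
  ####. -> .   bit 30 = 0  t=1,i=4
  ###.# -> #   bit 29 = 1  t=1,i=5
  ###.. -> .   bit 28 = 0  t=0,i=14
  ##.## -> .   bit 27 = 0  t=2,i=11
  ##.#. -> .   bit 26 = 0  t=0,i=20
  ##..# -> #   bit 25 = 1  t=1,i=13
  ##... -> #   bit 24 = 1  t=0,i=15
  #.### -> #   bit 23 = 1  t=2,i=12
  #.##. -> .   bit 22 = 0  t=4,i=10
  #.#.# -> #   bit 21 = 1  t=0,i=0
  #.#.. -> .   bit 20 = 0  t=0,i=6
  #..## -> #   bit 19 = 1  t=1,i=14
  #..#. -> #   bit 18 = 1  t=4,i=1
  #...# -> #   bit 17 = 1  t=0,i=16
  #.... -> .   bit 16 = 0  t=0,i=8
  .#### -> .   bit 15 = 0  t=1,i=1
  .###. -> .   bit 14 = 0  t=0,i=13
  .##.# -> .   bit 13 = 0  t=0,i=19
  .##.. -> #   bit 12 = 1  t=1,i=12
  .#.## -> .   bit 11 = 0  t=4,i=9
  .#.#. -> #   bit 10 = 1  t=0,i=1
  .#..# -> #   bit 9 = 1  t=2,i=6
  .#... -> #   bit 8 = 1  t=0,i=7
  ..### -> #   bit 7 = 1  t=0,i=12
  ..##. -> .   bit 6 = 0  t=0,i=18
  ..#.# -> #   bit 5 = 1  t=6,i=20
  ..#.. -> .   bit 4 = 0  t=2,i=5
  ...## -> #   bit 3 = 1  t=0,i=11
  ...#. -> .   bit 2 = 0  t=2,i=4
  ....# -> .   bit 1 = 0  t=0,i=10
  ..... -> .   bit 0 = 0  t=0,i=9
  bits 00100011101011100001011110101000 = 598611880

598611880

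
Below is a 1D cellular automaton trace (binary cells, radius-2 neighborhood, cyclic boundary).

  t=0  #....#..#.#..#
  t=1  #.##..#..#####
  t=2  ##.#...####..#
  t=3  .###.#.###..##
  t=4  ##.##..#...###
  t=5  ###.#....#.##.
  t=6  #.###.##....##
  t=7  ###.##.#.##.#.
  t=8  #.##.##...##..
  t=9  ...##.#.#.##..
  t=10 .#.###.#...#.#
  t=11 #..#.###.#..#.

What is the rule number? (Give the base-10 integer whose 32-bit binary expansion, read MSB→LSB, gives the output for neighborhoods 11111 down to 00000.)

  nb #####: next=.  (t=1,i=11, bit31=0)
  nb ####.: next=#  (t=1,i=13, bit30=1)
  nb ###.#: next=#  (t=1,i=0, bit29=1)
  nb ###..: next=.  (t=2,i=10, bit28=0)
  nb ##.##: next=#  (t=1,i=1, bit27=1)
  nb ##.#.: next=#  (t=2,i=2, bit26=1)
  nb ##..#: next=.  (t=1,i=4, bit25=0)
  nb ##...: next=.  (t=0,i=1, bit24=0)
  nb #.###: next=#  (t=3,i=1, bit23=1)
  nb #.##.: next=.  (t=1,i=2, bit22=0)
  nb #.#.#: next=.  (t=3,i=5, bit21=0)
  nb #.#..: next=#  (t=0,i=10, bit20=1)
  nb #..##: next=#  (t=0,i=12, bit19=1)
  nb #..#.: next=.  (t=0,i=7, bit18=0)
  nb #...#: next=#  (t=2,i=5, bit17=1)
  nb #....: next=#  (t=0,i=2, bit16=1)
  nb .####: next=#  (t=1,i=10, bit15=1)
  nb .###.: next=.  (t=2,i=0, bit14=0)
  nb .##.#: next=#  (t=3,i=13, bit13=1)
  nb .##..: next=#  (t=0,i=0, bit12=1)
  nb .#.##: next=.  (t=3,i=6, bit11=0)
  nb .#.#.: next=#  (t=0,i=9, bit10=1)
  nb .#..#: next=#  (t=0,i=6, bit9=1)
  nb .#...: next=.  (t=2,i=4, bit8=0)
  nb ..###: next=#  (t=1,i=9, bit7=1)
  nb ..##.: next=#  (t=0,i=13, bit6=1)
  nb ..#.#: next=.  (t=0,i=8, bit5=0)
  nb ..#..: next=.  (t=0,i=5, bit4=0)
  nb ...##: next=.  (t=2,i=6, bit3=0)
  nb ...#.: next=.  (t=0,i=4, bit2=0)
  nb ....#: next=#  (t=0,i=3, bit1=1)
  nb .....: next=.  (t=9,i=0, bit0=0)
  bits 01101100100110111011011011000010 = 1822144194

1822144194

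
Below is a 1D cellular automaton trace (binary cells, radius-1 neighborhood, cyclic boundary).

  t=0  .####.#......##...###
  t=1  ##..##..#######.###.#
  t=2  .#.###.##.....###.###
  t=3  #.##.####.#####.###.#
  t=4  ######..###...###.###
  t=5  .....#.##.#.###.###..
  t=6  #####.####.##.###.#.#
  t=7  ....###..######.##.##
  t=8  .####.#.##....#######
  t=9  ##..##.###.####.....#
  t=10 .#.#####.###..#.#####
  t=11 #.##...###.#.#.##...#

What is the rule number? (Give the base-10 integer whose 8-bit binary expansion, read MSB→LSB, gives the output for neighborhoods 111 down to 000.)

107

  nb ###: next=.  (t=0,i=2, bit7=0)
  nb ##.: next=#  (t=0,i=4, bit6=1)
  nb #.#: next=#  (t=0,i=0, bit5=1)
  nb #..: next=.  (t=0,i=7, bit4=0)
  nb .##: next=#  (t=0,i=1, bit3=1)
  nb .#.: next=.  (t=0,i=6, bit2=0)
  nb ..#: next=#  (t=0,i=12, bit1=1)
  nb ...: next=#  (t=0,i=8, bit0=1)
  bits 01101011 = 107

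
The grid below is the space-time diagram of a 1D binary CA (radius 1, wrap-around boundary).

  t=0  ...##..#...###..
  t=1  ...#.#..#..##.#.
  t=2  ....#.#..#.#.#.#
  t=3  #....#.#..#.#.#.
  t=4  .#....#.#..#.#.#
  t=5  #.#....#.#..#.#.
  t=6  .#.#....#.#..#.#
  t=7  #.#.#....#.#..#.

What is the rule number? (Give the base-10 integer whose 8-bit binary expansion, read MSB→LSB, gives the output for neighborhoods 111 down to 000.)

184

  [7] ### => #  t=0,i=12
  [6] ##. => .  t=0,i=4
  [5] #.# => #  t=1,i=4
  [4] #.. => #  t=0,i=5
  [3] .## => #  t=0,i=3
  [2] .#. => .  t=0,i=7
  [1] ..# => .  t=0,i=2
  [0] ... => .  t=0,i=0
  bits 10111000 = 184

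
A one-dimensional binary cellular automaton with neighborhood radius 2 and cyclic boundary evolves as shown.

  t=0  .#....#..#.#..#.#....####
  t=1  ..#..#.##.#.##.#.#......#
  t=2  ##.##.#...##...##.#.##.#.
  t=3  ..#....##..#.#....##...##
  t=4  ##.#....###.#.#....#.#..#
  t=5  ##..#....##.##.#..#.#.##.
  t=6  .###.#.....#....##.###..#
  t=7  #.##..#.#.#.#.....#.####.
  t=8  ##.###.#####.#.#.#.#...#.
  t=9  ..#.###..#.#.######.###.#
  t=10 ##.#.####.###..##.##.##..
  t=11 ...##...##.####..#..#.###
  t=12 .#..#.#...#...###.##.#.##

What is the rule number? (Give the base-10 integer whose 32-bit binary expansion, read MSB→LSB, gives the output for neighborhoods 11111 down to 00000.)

  nb #####: next=#  (t=8,i=9, bit31=1)
  nb ####.: next=.  (t=0,i=23, bit30=0)
  nb ###.#: next=#  (t=0,i=24, bit29=1)
  nb ###..: next=#  (t=6,i=21, bit28=1)
  nb ##.##: next=#  (t=2,i=2, bit27=1)
  nb ##.#.: next=.  (t=0,i=0, bit26=0)
  nb ##..#: next=#  (t=3,i=0, bit25=1)
  nb ##...: next=.  (t=2,i=12, bit24=0)
  nb #.###: next=.  (t=6,i=1, bit23=0)
  nb #.##.: next=.  (t=1,i=7, bit22=0)
  nb #.#.#: next=#  (t=1,i=10, bit21=1)
  nb #.#..: next=.  (t=0,i=1, bit20=0)
  nb #..##: next=#  (t=4,i=23, bit19=1)
  nb #..#.: next=#  (t=0,i=8, bit18=1)
  nb #...#: next=#  (t=2,i=8, bit17=1)
  nb #....: next=.  (t=0,i=3, bit16=0)
  nb .####: next=.  (t=0,i=22, bit15=0)
  nb .###.: next=#  (t=4,i=0, bit14=1)
  nb .##.#: next=.  (t=1,i=8, bit13=0)
  nb .##..: next=#  (t=2,i=11, bit12=1)
  nb .#.##: next=#  (t=1,i=6, bit11=1)
  nb .#.#.: next=#  (t=0,i=10, bit10=1)
  nb .#..#: next=#  (t=0,i=7, bit9=1)
  nb .#...: next=#  (t=0,i=2, bit8=1)
  nb ..###: next=.  (t=0,i=21, bit7=0)
  nb ..##.: next=.  (t=2,i=10, bit6=0)
  nb ..#.#: next=.  (t=0,i=9, bit5=0)
  nb ..#..: next=.  (t=0,i=6, bit4=0)
  nb ...##: next=.  (t=0,i=20, bit3=0)
  nb ...#.: next=#  (t=0,i=5, bit2=1)
  nb ....#: next=.  (t=0,i=4, bit1=0)
  nb .....: next=#  (t=1,i=20, bit0=1)
  bits 10111010001011100101111100000101 = 3123601157

3123601157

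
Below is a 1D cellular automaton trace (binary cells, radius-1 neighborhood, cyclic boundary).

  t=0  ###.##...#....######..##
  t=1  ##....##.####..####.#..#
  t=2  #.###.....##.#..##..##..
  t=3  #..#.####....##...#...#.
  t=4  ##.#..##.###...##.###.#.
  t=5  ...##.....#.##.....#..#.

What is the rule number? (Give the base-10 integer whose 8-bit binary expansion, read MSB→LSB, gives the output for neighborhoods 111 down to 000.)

149

  [7] ### => #  t=0,i=0
  [6] ##. => .  t=0,i=2
  [5] #.# => .  t=0,i=3
  [4] #.. => #  t=0,i=6
  [3] .## => .  t=0,i=4
  [2] .#. => #  t=0,i=9
  [1] ..# => .  t=0,i=8
  [0] ... => #  t=0,i=7
  bits 10010101 = 149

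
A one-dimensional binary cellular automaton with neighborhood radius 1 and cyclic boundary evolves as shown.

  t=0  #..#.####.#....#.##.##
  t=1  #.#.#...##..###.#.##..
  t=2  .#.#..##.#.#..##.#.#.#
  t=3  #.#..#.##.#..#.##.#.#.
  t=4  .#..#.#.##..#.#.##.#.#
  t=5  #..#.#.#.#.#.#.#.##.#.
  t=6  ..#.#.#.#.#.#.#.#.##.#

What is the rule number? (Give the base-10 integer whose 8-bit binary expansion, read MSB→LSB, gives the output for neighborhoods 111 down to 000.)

99

  [7] ### => .  t=0,i=6
  [6] ##. => #  t=0,i=0
  [5] #.# => #  t=0,i=4
  [4] #.. => .  t=0,i=1
  [3] .## => .  t=0,i=5
  [2] .#. => .  t=0,i=3
  [1] ..# => #  t=0,i=2
  [0] ... => #  t=0,i=12
  bits 01100011 = 99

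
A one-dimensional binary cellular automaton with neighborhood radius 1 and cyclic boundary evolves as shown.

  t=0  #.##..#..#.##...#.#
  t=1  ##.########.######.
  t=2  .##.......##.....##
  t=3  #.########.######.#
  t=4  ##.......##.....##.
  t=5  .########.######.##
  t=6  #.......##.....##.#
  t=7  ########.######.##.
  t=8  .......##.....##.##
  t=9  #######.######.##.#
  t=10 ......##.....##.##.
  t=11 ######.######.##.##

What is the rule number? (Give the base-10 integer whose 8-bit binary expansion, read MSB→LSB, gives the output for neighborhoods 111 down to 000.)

  ### -> .   bit 7 = 0  t=1,i=4
  ##. -> #   bit 6 = 1  t=0,i=0
  #.# -> #   bit 5 = 1  t=0,i=1
  #.. -> #   bit 4 = 1  t=0,i=4
  .## -> .   bit 3 = 0  t=0,i=2
  .#. -> #   bit 2 = 1  t=0,i=6
  ..# -> #   bit 1 = 1  t=0,i=5
  ... -> #   bit 0 = 1  t=0,i=14
  bits 01110111 = 119

119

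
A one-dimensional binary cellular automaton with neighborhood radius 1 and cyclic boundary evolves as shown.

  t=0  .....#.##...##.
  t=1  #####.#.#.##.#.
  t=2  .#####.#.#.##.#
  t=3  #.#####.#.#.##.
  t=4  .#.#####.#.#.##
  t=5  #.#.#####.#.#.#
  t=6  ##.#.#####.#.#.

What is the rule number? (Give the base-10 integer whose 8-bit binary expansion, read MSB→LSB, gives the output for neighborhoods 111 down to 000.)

227

  [7] ### => #  t=1,i=1
  [6] ##. => #  t=0,i=8
  [5] #.# => #  t=0,i=6
  [4] #.. => .  t=0,i=9
  [3] .## => .  t=0,i=7
  [2] .#. => .  t=0,i=5
  [1] ..# => #  t=0,i=4
  [0] ... => #  t=0,i=0
  bits 11100011 = 227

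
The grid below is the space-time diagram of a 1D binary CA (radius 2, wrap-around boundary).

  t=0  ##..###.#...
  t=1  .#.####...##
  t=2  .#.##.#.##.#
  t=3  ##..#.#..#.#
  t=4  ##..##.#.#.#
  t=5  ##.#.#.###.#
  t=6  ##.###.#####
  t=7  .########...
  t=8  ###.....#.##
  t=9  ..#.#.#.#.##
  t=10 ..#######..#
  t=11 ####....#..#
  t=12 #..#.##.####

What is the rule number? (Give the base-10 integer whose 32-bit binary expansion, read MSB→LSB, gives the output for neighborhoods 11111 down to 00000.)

  nb #####: next=.  (t=6,i=9, bit31=0)
  nb ####.: next=.  (t=1,i=5, bit30=0)
  nb ###.#: next=#  (t=0,i=6, bit29=1)
  nb ###..: next=#  (t=1,i=6, bit28=1)
  nb ##.##: next=#  (t=5,i=10, bit27=1)
  nb ##.#.: next=.  (t=0,i=7, bit26=0)
  nb ##..#: next=.  (t=0,i=2, bit25=0)
  nb ##...: next=.  (t=1,i=7, bit24=0)
  nb #.###: next=#  (t=1,i=3, bit23=1)
  nb #.##.: next=.  (t=2,i=3, bit22=0)
  nb #.#.#: next=#  (t=1,i=1, bit21=1)
  nb #.#..: next=.  (t=0,i=8, bit20=0)
  nb #..##: next=#  (t=0,i=3, bit19=1)
  nb #..#.: next=.  (t=3,i=3, bit18=0)
  nb #...#: next=#  (t=0,i=10, bit17=1)
  nb #....: next=#  (t=7,i=10, bit16=1)
  nb .####: next=#  (t=1,i=4, bit15=1)
  nb .###.: next=#  (t=0,i=5, bit14=1)
  nb .##.#: next=#  (t=1,i=11, bit13=1)
  nb .##..: next=#  (t=0,i=1, bit12=1)
  nb .#.##: next=.  (t=1,i=2, bit11=0)
  nb .#.#.: next=#  (t=2,i=0, bit10=1)
  nb .#..#: next=#  (t=3,i=7, bit9=1)
  nb .#...: next=.  (t=0,i=9, bit8=0)
  nb ..###: next=#  (t=0,i=4, bit7=1)
  nb ..##.: next=.  (t=0,i=0, bit6=0)
  nb ..#.#: next=#  (t=3,i=4, bit5=1)
  nb ..#..: next=#  (t=10,i=11, bit4=1)
  nb ...##: next=#  (t=0,i=11, bit3=1)
  nb ...#.: next=.  (t=8,i=7, bit2=0)
  nb ....#: next=#  (t=7,i=11, bit1=1)
  nb .....: next=.  (t=8,i=5, bit0=0)
  bits 00111000101010111111011010111010 = 950793914

950793914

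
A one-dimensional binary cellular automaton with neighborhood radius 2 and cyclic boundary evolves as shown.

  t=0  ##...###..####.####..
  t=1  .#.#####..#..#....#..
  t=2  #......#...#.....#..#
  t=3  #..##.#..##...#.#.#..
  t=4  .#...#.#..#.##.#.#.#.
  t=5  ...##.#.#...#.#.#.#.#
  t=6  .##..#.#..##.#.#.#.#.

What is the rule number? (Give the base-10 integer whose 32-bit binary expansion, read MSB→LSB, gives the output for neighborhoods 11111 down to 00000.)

876762765

  [31] ##### => .  t=1,i=5
  [30] ####. => .  t=0,i=12
  [29] ###.# => #  t=0,i=13
  [28] ###.. => #  t=0,i=7
  [27] ##.## => .  t=0,i=14
  [26] ##.#. => #  t=3,i=5
  [25] ##..# => .  t=0,i=8
  [24] ##... => .  t=0,i=2
  [23] #.### => .  t=0,i=15
  [22] #.##. => #  t=4,i=12
  [21] #.#.# => .  t=3,i=16
  [20] #.#.. => .  t=3,i=6
  [19] #..## => .  t=0,i=9
  [18] #..#. => .  t=1,i=9
  [17] #...# => #  t=0,i=3
  [16] #.... => .  t=1,i=15
  [15] .#### => .  t=0,i=11
  [14] .###. => #  t=0,i=6
  [13] .##.# => .  t=3,i=4
  [12] .##.. => #  t=0,i=1
  [11] .#.## => .  t=1,i=2
  [10] .#.#. => #  t=3,i=15
  [9] .#..# => #  t=1,i=11
  [8] .#... => .  t=1,i=14
  [7] ..### => #  t=0,i=5
  [6] ..##. => .  t=0,i=0
  [5] ..#.# => .  t=1,i=1
  [4] ..#.. => .  t=1,i=10
  [3] ...## => #  t=0,i=4
  [2] ...#. => #  t=1,i=0
  [1] ....# => .  t=1,i=16
  [0] ..... => #  t=2,i=3
  bits 00110100010000100101011010001101 = 876762765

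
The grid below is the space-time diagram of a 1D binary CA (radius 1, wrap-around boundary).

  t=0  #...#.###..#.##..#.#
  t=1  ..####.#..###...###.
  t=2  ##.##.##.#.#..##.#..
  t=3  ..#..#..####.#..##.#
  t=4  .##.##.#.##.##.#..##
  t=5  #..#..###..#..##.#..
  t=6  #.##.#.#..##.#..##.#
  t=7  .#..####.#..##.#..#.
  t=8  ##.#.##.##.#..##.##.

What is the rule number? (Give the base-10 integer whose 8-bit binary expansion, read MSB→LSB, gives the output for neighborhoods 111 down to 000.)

167

  ###|#  b7=1 t=0,i=7
  ##.|.  b6=0 t=0,i=0
  #.#|#  b5=1 t=0,i=5
  #..|.  b4=0 t=0,i=1
  .##|.  b3=0 t=0,i=6
  .#.|#  b2=1 t=0,i=4
  ..#|#  b1=1 t=0,i=3
  ...|#  b0=1 t=0,i=2
  bits 10100111 = 167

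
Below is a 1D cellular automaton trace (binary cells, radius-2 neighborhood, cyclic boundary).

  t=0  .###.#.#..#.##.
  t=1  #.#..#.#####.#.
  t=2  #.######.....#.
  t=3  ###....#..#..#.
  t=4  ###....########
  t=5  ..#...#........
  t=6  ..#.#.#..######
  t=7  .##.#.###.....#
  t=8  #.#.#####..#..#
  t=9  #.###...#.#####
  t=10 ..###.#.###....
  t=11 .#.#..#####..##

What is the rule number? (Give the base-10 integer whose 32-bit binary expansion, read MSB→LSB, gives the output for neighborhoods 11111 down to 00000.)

  #####|.  b31=0 t=1,i=9
  ####.|.  b30=0 t=1,i=10
  ###.#|.  b29=0 t=0,i=3
  ###..|#  b28=1 t=2,i=7
  ##.##|.  b27=0 t=9,i=1
  ##.#.|.  b26=0 t=0,i=4
  ##..#|.  b25=0 t=0,i=14
  ##...|.  b24=0 t=2,i=8
  #.###|#  b23=1 t=1,i=7
  #.##.|.  b22=0 t=0,i=12
  #.#.#|#  b21=1 t=0,i=5
  #.#..|#  b20=1 t=0,i=7
  #..##|#  b19=1 t=0,i=0
  #..#.|#  b18=1 t=0,i=9
  #...#|#  b17=1 t=5,i=4
  #....|.  b16=0 t=2,i=9
  .####|.  b15=0 t=1,i=8
  .###.|#  b14=1 t=0,i=2
  .##.#|#  b13=1 t=7,i=2
  .##..|#  b12=1 t=0,i=13
  .#.##|#  b11=1 t=0,i=11
  .#.#.|.  b10=0 t=0,i=6
  .#..#|#  b9=1 t=0,i=8
  .#...|.  b8=0 t=5,i=3
  ..###|.  b7=0 t=0,i=1
  ..##.|#  b6=1 t=8,i=14
  ..#.#|#  b5=1 t=0,i=10
  ..#..|#  b4=1 t=3,i=7
  ...##|#  b3=1 t=4,i=6
  ...#.|.  b2=0 t=2,i=12
  ....#|.  b1=0 t=2,i=11
  .....|#  b0=1 t=2,i=10
  bits 00010000101111100111101001111001 = 280918649

280918649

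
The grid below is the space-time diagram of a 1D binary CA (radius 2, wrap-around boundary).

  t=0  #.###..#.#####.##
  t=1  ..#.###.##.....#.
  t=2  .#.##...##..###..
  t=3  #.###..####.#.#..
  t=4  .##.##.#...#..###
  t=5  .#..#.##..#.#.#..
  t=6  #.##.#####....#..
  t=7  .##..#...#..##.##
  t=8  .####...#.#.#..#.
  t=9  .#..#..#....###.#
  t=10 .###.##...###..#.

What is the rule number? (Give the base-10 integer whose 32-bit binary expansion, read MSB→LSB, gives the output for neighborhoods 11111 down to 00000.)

  [31] ##### => .  t=0,i=11
  [30] ####. => .  t=0,i=12
  [29] ###.# => .  t=0,i=0
  [28] ###.. => #  t=0,i=4
  [27] ##.## => .  t=0,i=1
  [26] ##.#. => #  t=3,i=11
  [25] ##..# => #  t=0,i=5
  [24] ##... => .  t=1,i=10
  [23] #.### => #  t=0,i=2
  [22] #.##. => #  t=1,i=8
  [21] #.#.# => .  t=3,i=12
  [20] #.#.. => #  t=3,i=14
  [19] #..## => .  t=2,i=11
  [18] #..#. => #  t=0,i=6
  [17] #...# => .  t=1,i=0
  [16] #.... => .  t=1,i=11
  [15] .#### => .  t=0,i=10
  [14] .###. => .  t=0,i=3
  [13] .##.# => .  t=4,i=2
  [12] .##.. => #  t=1,i=9
  [11] .#.## => #  t=0,i=8
  [10] .#.#. => .  t=3,i=13
  [9] .#..# => #  t=3,i=15
  [8] .#... => .  t=1,i=16
  [7] ..### => #  t=2,i=12
  [6] ..##. => #  t=2,i=8
  [5] ..#.# => .  t=0,i=7
  [4] ..#.. => .  t=1,i=15
  [3] ...## => #  t=2,i=7
  [2] ...#. => #  t=1,i=1
  [1] ....# => #  t=1,i=13
  [0] ..... => #  t=1,i=12
  bits 00010110110101000001101011001111 = 382999247

382999247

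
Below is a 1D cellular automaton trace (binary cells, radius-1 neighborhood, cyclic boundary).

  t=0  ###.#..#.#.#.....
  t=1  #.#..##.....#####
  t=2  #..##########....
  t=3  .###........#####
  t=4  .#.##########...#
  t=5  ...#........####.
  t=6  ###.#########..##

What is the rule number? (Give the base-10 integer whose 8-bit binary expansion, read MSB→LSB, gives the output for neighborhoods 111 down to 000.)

91

  [7] ### => .  t=0,i=1
  [6] ##. => #  t=0,i=2
  [5] #.# => .  t=0,i=3
  [4] #.. => #  t=0,i=5
  [3] .## => #  t=0,i=0
  [2] .#. => .  t=0,i=4
  [1] ..# => #  t=0,i=6
  [0] ... => #  t=0,i=13
  bits 01011011 = 91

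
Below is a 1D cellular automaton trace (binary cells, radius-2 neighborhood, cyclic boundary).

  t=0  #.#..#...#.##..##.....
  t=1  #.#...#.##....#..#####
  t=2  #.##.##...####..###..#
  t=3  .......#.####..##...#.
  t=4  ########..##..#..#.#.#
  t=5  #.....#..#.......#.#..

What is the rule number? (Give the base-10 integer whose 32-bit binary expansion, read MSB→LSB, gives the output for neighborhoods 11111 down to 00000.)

1631158703

  ##### -> .   bit 31 = 0  t=1,i=19
  ####. -> #   bit 30 = 1  t=1,i=21
  ###.# -> #   bit 29 = 1  t=1,i=0
  ###.. -> .   bit 28 = 0  t=2,i=13
  ##.## -> .   bit 27 = 0  t=2,i=1
  ##.#. -> .   bit 26 = 0  t=1,i=1
  ##..# -> .   bit 25 = 0  t=0,i=13
  ##... -> #   bit 24 = 1  t=0,i=17
  #.### -> .   bit 23 = 0  t=3,i=9
  #.##. -> .   bit 22 = 0  t=0,i=11
  #.#.# -> #   bit 21 = 1  t=4,i=19
  #.#.. -> #   bit 20 = 1  t=0,i=2
  #..## -> #   bit 19 = 1  t=0,i=14
  #..#. -> .   bit 18 = 0  t=0,i=4
  #...# -> .   bit 17 = 0  t=0,i=7
  #.... -> #   bit 16 = 1  t=0,i=18
  .#### -> #   bit 15 = 1  t=1,i=18
  .###. -> .   bit 14 = 0  t=2,i=17
  .##.# -> .   bit 13 = 0  t=2,i=0
  .##.. -> .   bit 12 = 0  t=0,i=12
  .#.## -> .   bit 11 = 0  t=0,i=10
  .#.#. -> .   bit 10 = 0  t=0,i=1
  .#..# -> .   bit 9 = 0  t=0,i=3
  .#... -> #   bit 8 = 1  t=0,i=6
  ..### -> #   bit 7 = 1  t=1,i=17
  ..##. -> .   bit 6 = 0  t=0,i=15
  ..#.# -> #   bit 5 = 1  t=0,i=0
  ..#.. -> .   bit 4 = 0  t=0,i=5
  ...## -> #   bit 3 = 1  t=2,i=9
  ...#. -> #   bit 2 = 1  t=0,i=8
  ....# -> #   bit 1 = 1  t=0,i=20
  ..... -> #   bit 0 = 1  t=0,i=19
  bits 01100001001110011000000110101111 = 1631158703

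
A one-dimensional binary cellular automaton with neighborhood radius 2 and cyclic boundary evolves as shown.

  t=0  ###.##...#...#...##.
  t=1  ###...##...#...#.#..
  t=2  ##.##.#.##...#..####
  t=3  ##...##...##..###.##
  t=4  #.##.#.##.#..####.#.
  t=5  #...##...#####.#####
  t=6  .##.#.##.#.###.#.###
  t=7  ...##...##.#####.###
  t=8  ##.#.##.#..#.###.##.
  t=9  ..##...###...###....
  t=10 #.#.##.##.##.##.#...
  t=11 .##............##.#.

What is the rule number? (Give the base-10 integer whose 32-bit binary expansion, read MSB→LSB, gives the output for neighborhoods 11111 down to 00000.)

3854190274

  nb #####: next=#  (t=2,i=18, bit31=1)
  nb ####.: next=#  (t=2,i=0, bit30=1)
  nb ###.#: next=#  (t=0,i=2, bit29=1)
  nb ###..: next=.  (t=1,i=2, bit28=0)
  nb ##.##: next=.  (t=0,i=3, bit27=0)
  nb ##.#.: next=#  (t=2,i=5, bit26=1)
  nb ##..#: next=.  (t=3,i=12, bit25=0)
  nb ##...: next=#  (t=0,i=6, bit24=1)
  nb #.###: next=#  (t=0,i=0, bit23=1)
  nb #.##.: next=.  (t=0,i=4, bit22=0)
  nb #.#.#: next=#  (t=2,i=6, bit21=1)
  nb #.#..: next=#  (t=1,i=17, bit20=1)
  nb #..##: next=#  (t=1,i=19, bit19=1)
  nb #..#.: next=.  (t=8,i=10, bit18=0)
  nb #...#: next=#  (t=0,i=7, bit17=1)
  nb #....: next=.  (t=9,i=17, bit16=0)
  nb .####: next=.  (t=2,i=17, bit15=0)
  nb .###.: next=#  (t=0,i=1, bit14=1)
  nb .##.#: next=.  (t=0,i=18, bit13=0)
  nb .##..: next=.  (t=0,i=5, bit12=0)
  nb .#.##: next=.  (t=2,i=7, bit11=0)
  nb .#.#.: next=#  (t=1,i=16, bit10=1)
  nb .#..#: next=#  (t=1,i=18, bit9=1)
  nb .#...: next=.  (t=0,i=10, bit8=0)
  nb ..###: next=#  (t=1,i=0, bit7=1)
  nb ..##.: next=#  (t=0,i=17, bit6=1)
  nb ..#.#: next=.  (t=1,i=15, bit5=0)
  nb ..#..: next=.  (t=0,i=9, bit4=0)
  nb ...##: next=.  (t=0,i=16, bit3=0)
  nb ...#.: next=.  (t=0,i=8, bit2=0)
  nb ....#: next=#  (t=9,i=0, bit1=1)
  nb .....: next=.  (t=9,i=18, bit0=0)
  bits 11100101101110100100011011000010 = 3854190274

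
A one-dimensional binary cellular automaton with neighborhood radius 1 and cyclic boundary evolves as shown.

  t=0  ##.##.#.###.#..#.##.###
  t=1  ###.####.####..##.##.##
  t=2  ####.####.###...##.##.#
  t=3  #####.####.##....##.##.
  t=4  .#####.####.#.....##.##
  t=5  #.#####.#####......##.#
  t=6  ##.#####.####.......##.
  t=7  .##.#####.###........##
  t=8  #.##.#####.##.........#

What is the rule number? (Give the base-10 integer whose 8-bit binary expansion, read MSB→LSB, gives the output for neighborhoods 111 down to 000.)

  ###|#  b7=1 t=0,i=0
  ##.|#  b6=1 t=0,i=1
  #.#|#  b5=1 t=0,i=2
  #..|.  b4=0 t=0,i=13
  .##|.  b3=0 t=0,i=3
  .#.|#  b2=1 t=0,i=6
  ..#|.  b1=0 t=0,i=14
  ...|.  b0=0 t=2,i=14
  bits 11100100 = 228

228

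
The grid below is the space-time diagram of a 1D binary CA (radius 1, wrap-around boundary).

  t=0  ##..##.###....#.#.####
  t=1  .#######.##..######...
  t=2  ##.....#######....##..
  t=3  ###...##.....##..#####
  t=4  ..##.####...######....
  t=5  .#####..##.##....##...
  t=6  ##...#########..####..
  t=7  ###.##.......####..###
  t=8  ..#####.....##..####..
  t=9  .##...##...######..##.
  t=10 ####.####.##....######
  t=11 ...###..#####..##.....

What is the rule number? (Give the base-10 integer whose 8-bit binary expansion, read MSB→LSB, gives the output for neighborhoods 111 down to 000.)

126

  ###|.  b7=0 t=0,i=0
  ##.|#  b6=1 t=0,i=1
  #.#|#  b5=1 t=0,i=6
  #..|#  b4=1 t=0,i=2
  .##|#  b3=1 t=0,i=4
  .#.|#  b2=1 t=0,i=14
  ..#|#  b1=1 t=0,i=3
  ...|.  b0=0 t=0,i=11
  bits 01111110 = 126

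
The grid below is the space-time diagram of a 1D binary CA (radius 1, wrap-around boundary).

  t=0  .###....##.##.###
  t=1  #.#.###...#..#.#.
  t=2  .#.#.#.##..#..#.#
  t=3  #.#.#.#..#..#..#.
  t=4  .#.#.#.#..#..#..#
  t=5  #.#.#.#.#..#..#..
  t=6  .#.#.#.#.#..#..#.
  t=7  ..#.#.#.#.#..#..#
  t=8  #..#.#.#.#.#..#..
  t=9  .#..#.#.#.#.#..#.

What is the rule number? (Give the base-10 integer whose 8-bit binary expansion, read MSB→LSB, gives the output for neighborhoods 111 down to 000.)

177

  ###|#  b7=1 t=0,i=2
  ##.|.  b6=0 t=0,i=3
  #.#|#  b5=1 t=0,i=0
  #..|#  b4=1 t=0,i=4
  .##|.  b3=0 t=0,i=1
  .#.|.  b2=0 t=1,i=0
  ..#|.  b1=0 t=0,i=7
  ...|#  b0=1 t=0,i=5
  bits 10110001 = 177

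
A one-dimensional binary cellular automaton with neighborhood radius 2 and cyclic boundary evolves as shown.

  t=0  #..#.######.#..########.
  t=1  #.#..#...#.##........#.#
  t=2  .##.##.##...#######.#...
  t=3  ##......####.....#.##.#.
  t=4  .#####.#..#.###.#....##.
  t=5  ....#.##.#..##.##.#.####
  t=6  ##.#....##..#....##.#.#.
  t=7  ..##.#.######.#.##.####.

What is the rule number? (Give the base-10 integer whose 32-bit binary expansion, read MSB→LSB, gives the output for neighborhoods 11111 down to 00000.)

1203197021

  [31] ##### => .  t=0,i=7
  [30] ####. => #  t=0,i=9
  [29] ###.# => .  t=0,i=10
  [28] ###.. => .  t=3,i=11
  [27] ##.## => .  t=2,i=3
  [26] ##.#. => #  t=0,i=11
  [25] ##..# => #  t=4,i=23
  [24] ##... => #  t=1,i=13
  [23] #.### => #  t=0,i=5
  [22] #.##. => .  t=1,i=11
  [21] #.#.# => #  t=3,i=22
  [20] #.#.. => #  t=0,i=0
  [19] #..## => .  t=0,i=14
  [18] #..#. => #  t=0,i=2
  [17] #...# => #  t=1,i=7
  [16] #.... => #  t=1,i=14
  [15] .#### => .  t=0,i=6
  [14] .###. => #  t=4,i=13
  [13] .##.# => .  t=1,i=0
  [12] .##.. => #  t=1,i=12
  [11] .#.## => .  t=0,i=4
  [10] .#.#. => #  t=6,i=21
  [9] .#..# => .  t=0,i=1
  [8] .#... => .  t=1,i=6
  [7] ..### => .  t=0,i=15
  [6] ..##. => #  t=2,i=1
  [5] ..#.# => .  t=0,i=3
  [4] ..#.. => #  t=1,i=5
  [3] ...## => #  t=2,i=0
  [2] ...#. => #  t=1,i=8
  [1] ....# => .  t=1,i=19
  [0] ..... => #  t=1,i=15
  bits 01000111101101110101010001011101 = 1203197021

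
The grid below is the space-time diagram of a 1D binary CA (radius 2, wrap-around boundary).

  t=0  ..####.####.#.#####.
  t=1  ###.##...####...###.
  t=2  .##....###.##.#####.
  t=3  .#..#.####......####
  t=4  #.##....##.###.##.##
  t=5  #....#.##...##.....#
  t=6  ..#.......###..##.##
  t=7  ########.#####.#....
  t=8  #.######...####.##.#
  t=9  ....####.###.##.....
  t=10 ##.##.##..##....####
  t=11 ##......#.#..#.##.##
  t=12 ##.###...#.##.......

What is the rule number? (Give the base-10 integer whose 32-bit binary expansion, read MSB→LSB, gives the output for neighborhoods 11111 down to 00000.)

  nb #####: next=#  (t=0,i=16, bit31=1)
  nb ####.: next=#  (t=0,i=4, bit30=1)
  nb ###.#: next=#  (t=0,i=5, bit29=1)
  nb ###..: next=#  (t=0,i=18, bit28=1)
  nb ##.##: next=.  (t=0,i=6, bit27=0)
  nb ##.#.: next=#  (t=0,i=11, bit26=1)
  nb ##..#: next=#  (t=2,i=19, bit25=1)
  nb ##...: next=.  (t=0,i=19, bit24=0)
  nb #.###: next=.  (t=0,i=7, bit23=0)
  nb #.##.: next=.  (t=1,i=4, bit22=0)
  nb #.#.#: next=#  (t=0,i=12, bit21=1)
  nb #.#..: next=.  (t=3,i=1, bit20=0)
  nb #..##: next=.  (t=2,i=0, bit19=0)
  nb #..#.: next=#  (t=3,i=3, bit18=1)
  nb #...#: next=#  (t=0,i=0, bit17=1)
  nb #....: next=#  (t=2,i=4, bit16=1)
  nb .####: next=.  (t=0,i=3, bit15=0)
  nb .###.: next=#  (t=1,i=1, bit14=1)
  nb .##.#: next=.  (t=2,i=12, bit13=0)
  nb .##..: next=.  (t=1,i=5, bit12=0)
  nb .#.##: next=.  (t=0,i=13, bit11=0)
  nb .#.#.: next=#  (t=11,i=9, bit10=1)
  nb .#..#: next=#  (t=3,i=2, bit9=1)
  nb .#...: next=#  (t=6,i=3, bit8=1)
  nb ..###: next=#  (t=0,i=2, bit7=1)
  nb ..##.: next=#  (t=2,i=1, bit6=1)
  nb ..#.#: next=.  (t=3,i=4, bit5=0)
  nb ..#..: next=#  (t=6,i=2, bit4=1)
  nb ...##: next=#  (t=0,i=1, bit3=1)
  nb ...#.: next=.  (t=5,i=4, bit2=0)
  nb ....#: next=.  (t=2,i=5, bit1=0)
  nb .....: next=#  (t=3,i=12, bit0=1)
  bits 11110110001001110100011111011001 = 4129769433

4129769433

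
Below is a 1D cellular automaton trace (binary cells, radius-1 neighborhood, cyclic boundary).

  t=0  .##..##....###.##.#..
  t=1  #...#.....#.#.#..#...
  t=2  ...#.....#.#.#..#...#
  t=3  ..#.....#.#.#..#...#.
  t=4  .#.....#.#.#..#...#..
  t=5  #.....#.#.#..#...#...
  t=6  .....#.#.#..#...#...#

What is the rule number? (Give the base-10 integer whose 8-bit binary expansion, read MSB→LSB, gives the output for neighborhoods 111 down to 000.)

  ### -> #   bit 7 = 1  t=0,i=12
  ##. -> .   bit 6 = 0  t=0,i=2
  #.# -> #   bit 5 = 1  t=0,i=14
  #.. -> .   bit 4 = 0  t=0,i=3
  .## -> .   bit 3 = 0  t=0,i=1
  .#. -> .   bit 2 = 0  t=0,i=18
  ..# -> #   bit 1 = 1  t=0,i=0
  ... -> .   bit 0 = 0  t=0,i=8
  bits 10100010 = 162

162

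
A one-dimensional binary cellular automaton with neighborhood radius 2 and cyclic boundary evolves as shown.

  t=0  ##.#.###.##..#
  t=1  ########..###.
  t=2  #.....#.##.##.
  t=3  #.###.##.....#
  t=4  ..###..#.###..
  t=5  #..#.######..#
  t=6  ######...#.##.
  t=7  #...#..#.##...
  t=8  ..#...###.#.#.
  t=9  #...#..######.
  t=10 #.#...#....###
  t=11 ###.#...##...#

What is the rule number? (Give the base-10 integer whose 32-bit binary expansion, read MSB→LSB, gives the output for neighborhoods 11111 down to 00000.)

1723816995

  #####|.  b31=0 t=1,i=2
  ####.|#  b30=1 t=1,i=6
  ###.#|#  b29=1 t=0,i=1
  ###..|.  b28=0 t=1,i=7
  ##.##|.  b27=0 t=0,i=8
  ##.#.|#  b26=1 t=0,i=2
  ##..#|#  b25=1 t=0,i=11
  ##...|.  b24=0 t=3,i=8
  #.###|#  b23=1 t=0,i=5
  #.##.|.  b22=0 t=0,i=9
  #.#.#|#  b21=1 t=0,i=3
  #.#..|#  b20=1 t=2,i=0
  #..##|#  b19=1 t=0,i=12
  #..#.|#  b18=1 t=4,i=6
  #...#|#  b17=1 t=6,i=7
  #....|#  b16=1 t=2,i=2
  .####|.  b15=0 t=1,i=1
  .###.|#  b14=1 t=0,i=0
  .##.#|.  b13=0 t=2,i=9
  .##..|#  b12=1 t=0,i=10
  .#.##|#  b11=1 t=0,i=4
  .#.#.|#  b10=1 t=8,i=11
  .#..#|.  b9=0 t=7,i=5
  .#...|.  b8=0 t=2,i=1
  ..###|.  b7=0 t=0,i=13
  ..##.|.  b6=0 t=3,i=13
  ..#.#|#  b5=1 t=2,i=6
  ..#..|.  b4=0 t=7,i=0
  ...##|.  b3=0 t=3,i=12
  ...#.|.  b2=0 t=2,i=5
  ....#|#  b1=1 t=2,i=4
  .....|#  b0=1 t=2,i=3
  bits 01100110101111110101110000100011 = 1723816995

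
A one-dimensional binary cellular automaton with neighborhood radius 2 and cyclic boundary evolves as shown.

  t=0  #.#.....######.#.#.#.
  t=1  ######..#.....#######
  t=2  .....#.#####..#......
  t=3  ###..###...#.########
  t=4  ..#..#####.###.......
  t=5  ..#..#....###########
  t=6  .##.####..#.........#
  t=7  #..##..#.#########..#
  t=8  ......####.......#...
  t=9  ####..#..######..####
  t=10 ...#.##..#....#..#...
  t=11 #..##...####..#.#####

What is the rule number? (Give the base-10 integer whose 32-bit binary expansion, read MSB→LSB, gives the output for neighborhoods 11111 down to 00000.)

  ##### -> .   bit 31 = 0  t=0,i=10
  ####. -> .   bit 30 = 0  t=0,i=12
  ###.# -> .   bit 29 = 0  t=0,i=13
  ###.. -> #   bit 28 = 1  t=1,i=5
  ##.## -> #   bit 27 = 1  t=4,i=10
  ##.#. -> #   bit 26 = 1  t=0,i=14
  ##..# -> .   bit 25 = 0  t=1,i=6
  ##... -> #   bit 24 = 1  t=3,i=8
  #.### -> #   bit 23 = 1  t=2,i=7
  #.##. -> .   bit 22 = 0  t=6,i=1
  #.#.# -> #   bit 21 = 1  t=0,i=0
  #.#.. -> #   bit 20 = 1  t=0,i=2
  #..## -> .   bit 19 = 0  t=3,i=4
  #..#. -> #   bit 18 = 1  t=1,i=7
  #...# -> #   bit 17 = 1  t=3,i=9
  #.... -> #   bit 16 = 1  t=0,i=4
  .#### -> .   bit 15 = 0  t=0,i=9
  .###. -> #   bit 14 = 1  t=3,i=6
  .##.# -> .   bit 13 = 0  t=6,i=2
  .##.. -> .   bit 12 = 0  t=7,i=0
  .#.## -> #   bit 11 = 1  t=2,i=6
  .#.#. -> #   bit 10 = 1  t=0,i=1
  .#..# -> .   bit 9 = 0  t=4,i=3
  .#... -> #   bit 8 = 1  t=0,i=3
  ..### -> #   bit 7 = 1  t=0,i=8
  ..##. -> .   bit 6 = 0  t=7,i=3
  ..#.# -> #   bit 5 = 1  t=2,i=5
  ..#.. -> #   bit 4 = 1  t=1,i=8
  ...## -> .   bit 3 = 0  t=0,i=7
  ...#. -> .   bit 2 = 0  t=2,i=4
  ....# -> .   bit 1 = 0  t=0,i=6
  ..... -> #   bit 0 = 1  t=0,i=5
  bits 00011101101101110100110110110001 = 498552241

498552241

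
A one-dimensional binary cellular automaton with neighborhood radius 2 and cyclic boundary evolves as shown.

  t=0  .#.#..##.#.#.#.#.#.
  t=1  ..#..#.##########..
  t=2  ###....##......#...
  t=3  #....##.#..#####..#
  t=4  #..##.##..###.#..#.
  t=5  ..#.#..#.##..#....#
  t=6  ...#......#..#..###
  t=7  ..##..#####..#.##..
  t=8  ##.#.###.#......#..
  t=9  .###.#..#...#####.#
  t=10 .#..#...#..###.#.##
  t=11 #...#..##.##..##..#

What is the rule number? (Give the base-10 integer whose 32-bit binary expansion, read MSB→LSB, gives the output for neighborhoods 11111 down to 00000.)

1151906975

  nb #####: next=.  (t=1,i=9, bit31=0)
  nb ####.: next=#  (t=1,i=15, bit30=1)
  nb ###.#: next=.  (t=4,i=12, bit29=0)
  nb ###..: next=.  (t=1,i=16, bit28=0)
  nb ##.##: next=.  (t=4,i=5, bit27=0)
  nb ##.#.: next=#  (t=0,i=8, bit26=1)
  nb ##..#: next=.  (t=3,i=16, bit25=0)
  nb ##...: next=.  (t=1,i=17, bit24=0)
  nb #.###: next=#  (t=1,i=7, bit23=1)
  nb #.##.: next=.  (t=4,i=6, bit22=0)
  nb #.#.#: next=#  (t=0,i=9, bit21=1)
  nb #.#..: next=.  (t=0,i=3, bit20=0)
  nb #..##: next=#  (t=0,i=5, bit19=1)
  nb #..#.: next=.  (t=0,i=0, bit18=0)
  nb #...#: next=.  (t=2,i=17, bit17=0)
  nb #....: next=.  (t=1,i=18, bit16=0)
  nb .####: next=#  (t=1,i=8, bit15=1)
  nb .###.: next=.  (t=2,i=1, bit14=0)
  nb .##.#: next=#  (t=0,i=7, bit13=1)
  nb .##..: next=#  (t=2,i=8, bit12=1)
  nb .#.##: next=.  (t=1,i=6, bit11=0)
  nb .#.#.: next=#  (t=0,i=2, bit10=1)
  nb .#..#: next=.  (t=0,i=4, bit9=0)
  nb .#...: next=.  (t=2,i=16, bit8=0)
  nb ..###: next=#  (t=2,i=0, bit7=1)
  nb ..##.: next=.  (t=0,i=6, bit6=0)
  nb ..#.#: next=.  (t=0,i=1, bit5=0)
  nb ..#..: next=#  (t=1,i=2, bit4=1)
  nb ...##: next=#  (t=2,i=6, bit3=1)
  nb ...#.: next=#  (t=1,i=1, bit2=1)
  nb ....#: next=#  (t=1,i=0, bit1=1)
  nb .....: next=#  (t=2,i=11, bit0=1)
  bits 01000100101010001011010010011111 = 1151906975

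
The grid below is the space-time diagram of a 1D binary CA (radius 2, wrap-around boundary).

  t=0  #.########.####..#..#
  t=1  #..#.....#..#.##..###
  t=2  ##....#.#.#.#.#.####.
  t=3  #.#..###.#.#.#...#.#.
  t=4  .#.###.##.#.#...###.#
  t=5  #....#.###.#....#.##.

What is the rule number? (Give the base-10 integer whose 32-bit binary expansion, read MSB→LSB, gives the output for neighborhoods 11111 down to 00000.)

  nb #####: next=.  (t=0,i=4, bit31=0)
  nb ####.: next=.  (t=0,i=8, bit30=0)
  nb ###.#: next=#  (t=0,i=9, bit29=1)
  nb ###..: next=#  (t=0,i=14, bit28=1)
  nb ##.##: next=.  (t=0,i=1, bit27=0)
  nb ##.#.: next=#  (t=3,i=8, bit26=1)
  nb ##..#: next=#  (t=0,i=15, bit25=1)
  nb ##...: next=#  (t=2,i=2, bit24=1)
  nb #.###: next=.  (t=0,i=2, bit23=0)
  nb #.##.: next=#  (t=1,i=14, bit22=1)
  nb #.#.#: next=.  (t=2,i=8, bit21=0)
  nb #.#..: next=.  (t=3,i=2, bit20=0)
  nb #..##: next=#  (t=0,i=19, bit19=1)
  nb #..#.: next=.  (t=0,i=16, bit18=0)
  nb #...#: next=.  (t=3,i=15, bit17=0)
  nb #....: next=.  (t=1,i=5, bit16=0)
  nb .####: next=#  (t=0,i=3, bit15=1)
  nb .###.: next=.  (t=3,i=6, bit14=0)
  nb .##.#: next=#  (t=0,i=0, bit13=1)
  nb .##..: next=.  (t=1,i=15, bit12=0)
  nb .#.##: next=.  (t=1,i=13, bit11=0)
  nb .#.#.: next=#  (t=2,i=7, bit10=1)
  nb .#..#: next=#  (t=0,i=18, bit9=1)
  nb .#...: next=.  (t=1,i=4, bit8=0)
  nb ..###: next=#  (t=1,i=18, bit7=1)
  nb ..##.: next=#  (t=0,i=20, bit6=1)
  nb ..#.#: next=#  (t=1,i=12, bit5=1)
  nb ..#..: next=.  (t=0,i=17, bit4=0)
  nb ...##: next=.  (t=4,i=15, bit3=0)
  nb ...#.: next=#  (t=1,i=8, bit2=1)
  nb ....#: next=.  (t=1,i=7, bit1=0)
  nb .....: next=#  (t=1,i=6, bit0=1)
  bits 00110111010010001010011011100101 = 927508197

927508197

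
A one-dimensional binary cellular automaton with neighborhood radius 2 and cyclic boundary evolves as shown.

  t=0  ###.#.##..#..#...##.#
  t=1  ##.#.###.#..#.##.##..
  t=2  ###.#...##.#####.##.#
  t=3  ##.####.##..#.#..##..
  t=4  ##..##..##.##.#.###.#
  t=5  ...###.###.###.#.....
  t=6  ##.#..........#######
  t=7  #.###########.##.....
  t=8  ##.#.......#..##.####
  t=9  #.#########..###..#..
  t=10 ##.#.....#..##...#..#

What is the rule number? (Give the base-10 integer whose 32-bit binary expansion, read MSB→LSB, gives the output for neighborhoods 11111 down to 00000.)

  #####|.  b31=0 t=2,i=13
  ####.|#  b30=1 t=0,i=1
  ###.#|.  b29=0 t=0,i=2
  ###..|.  b28=0 t=4,i=1
  ##.##|.  b27=0 t=0,i=19
  ##.#.|#  b26=1 t=0,i=3
  ##..#|.  b25=0 t=0,i=8
  ##...|.  b24=0 t=7,i=16
  #.###|.  b23=0 t=0,i=20
  #.##.|#  b22=1 t=0,i=6
  #.#.#|.  b21=0 t=0,i=4
  #.#..|#  b20=1 t=1,i=9
  #..##|#  b19=1 t=1,i=20
  #..#.|#  b18=1 t=0,i=9
  #...#|#  b17=1 t=0,i=15
  #....|#  b16=1 t=5,i=17
  .####|#  b15=1 t=0,i=0
  .###.|.  b14=0 t=1,i=6
  .##.#|#  b13=1 t=0,i=18
  .##..|#  b12=1 t=0,i=7
  .#.##|#  b11=1 t=0,i=5
  .#.#.|.  b10=0 t=3,i=13
  .#..#|.  b9=0 t=0,i=11
  .#...|#  b8=1 t=0,i=14
  ..###|#  b7=1 t=5,i=3
  ..##.|#  b6=1 t=0,i=17
  ..#.#|#  b5=1 t=1,i=12
  ..#..|.  b4=0 t=0,i=10
  ...##|.  b3=0 t=0,i=16
  ...#.|#  b2=1 t=7,i=20
  ....#|#  b1=1 t=5,i=1
  .....|#  b0=1 t=5,i=0
  bits 01000100010111111011100111100111 = 1147124199

1147124199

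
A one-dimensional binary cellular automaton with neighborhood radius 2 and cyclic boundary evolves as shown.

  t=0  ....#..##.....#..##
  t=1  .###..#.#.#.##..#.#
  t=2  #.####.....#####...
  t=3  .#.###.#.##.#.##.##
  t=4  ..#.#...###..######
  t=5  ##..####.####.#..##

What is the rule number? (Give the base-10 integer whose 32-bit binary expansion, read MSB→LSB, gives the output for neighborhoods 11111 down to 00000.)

  [31] ##### => .  t=2,i=13
  [30] ####. => #  t=2,i=4
  [29] ###.# => .  t=3,i=5
  [28] ###.. => #  t=1,i=3
  [27] ##.## => #  t=3,i=16
  [26] ##.#. => .  t=3,i=0
  [25] ##..# => #  t=1,i=4
  [24] ##... => .  t=0,i=0
  [23] #.### => .  t=1,i=1
  [22] #.##. => #  t=1,i=12
  [21] #.#.# => .  t=1,i=8
  [20] #.#.. => #  t=4,i=4
  [19] #..## => #  t=0,i=6
  [18] #..#. => #  t=1,i=5
  [17] #...# => #  t=2,i=17
  [16] #.... => #  t=0,i=1
  [15] .#### => #  t=2,i=3
  [14] .###. => #  t=1,i=2
  [13] .##.# => #  t=3,i=10
  [12] .##.. => #  t=0,i=8
  [11] .#.## => #  t=1,i=0
  [10] .#.#. => .  t=1,i=7
  [9] .#..# => .  t=0,i=5
  [8] .#... => #  t=4,i=5
  [7] ..### => .  t=2,i=11
  [6] ..##. => .  t=0,i=7
  [5] ..#.# => .  t=1,i=6
  [4] ..#.. => .  t=0,i=4
  [3] ...## => #  t=2,i=10
  [2] ...#. => #  t=0,i=3
  [1] ....# => #  t=0,i=2
  [0] ..... => .  t=0,i=11
  bits 01011010010111111111100100001110 = 1516239118

1516239118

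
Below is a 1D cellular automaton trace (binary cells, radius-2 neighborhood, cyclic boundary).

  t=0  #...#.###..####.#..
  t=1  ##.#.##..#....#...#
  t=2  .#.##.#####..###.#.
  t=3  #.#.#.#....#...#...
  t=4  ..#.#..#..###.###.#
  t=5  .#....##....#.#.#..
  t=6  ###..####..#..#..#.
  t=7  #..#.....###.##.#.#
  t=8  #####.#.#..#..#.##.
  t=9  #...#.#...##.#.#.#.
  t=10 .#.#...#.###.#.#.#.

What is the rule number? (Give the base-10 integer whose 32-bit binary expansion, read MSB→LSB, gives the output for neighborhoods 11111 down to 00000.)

597965149

  [31] ##### => .  t=2,i=8
  [30] ####. => .  t=0,i=13
  [29] ###.# => #  t=0,i=14
  [28] ###.. => .  t=0,i=8
  [27] ##.## => .  t=2,i=5
  [26] ##.#. => .  t=0,i=15
  [25] ##..# => #  t=0,i=9
  [24] ##... => #  t=5,i=8
  [23] #.### => #  t=0,i=6
  [22] #.##. => .  t=1,i=5
  [21] #.#.# => #  t=1,i=3
  [20] #.#.. => .  t=0,i=16
  [19] #..## => .  t=0,i=10
  [18] #..#. => #  t=0,i=18
  [17] #...# => .  t=0,i=2
  [16] #.... => .  t=1,i=11
  [15] .#### => .  t=0,i=12
  [14] .###. => .  t=0,i=7
  [13] .##.# => #  t=2,i=4
  [12] .##.. => #  t=1,i=6
  [11] .#.## => #  t=0,i=5
  [10] .#.#. => .  t=3,i=1
  [9] .#..# => .  t=0,i=17
  [8] .#... => #  t=0,i=1
  [7] ..### => .  t=0,i=11
  [6] ..##. => #  t=5,i=6
  [5] ..#.# => .  t=0,i=4
  [4] ..#.. => #  t=0,i=0
  [3] ...## => #  t=1,i=17
  [2] ...#. => #  t=0,i=3
  [1] ....# => .  t=1,i=12
  [0] ..... => #  t=7,i=6
  bits 00100011101001000011100101011101 = 597965149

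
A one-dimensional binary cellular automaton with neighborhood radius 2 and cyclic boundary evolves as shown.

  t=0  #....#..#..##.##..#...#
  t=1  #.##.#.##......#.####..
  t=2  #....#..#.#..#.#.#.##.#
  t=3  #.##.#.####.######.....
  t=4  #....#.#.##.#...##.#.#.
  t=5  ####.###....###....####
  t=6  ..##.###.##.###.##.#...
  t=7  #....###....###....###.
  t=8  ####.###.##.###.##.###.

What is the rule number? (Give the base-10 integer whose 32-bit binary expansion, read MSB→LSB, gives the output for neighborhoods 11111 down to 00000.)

1891063218

  nb #####: next=.  (t=3,i=14, bit31=0)
  nb ####.: next=#  (t=1,i=19, bit30=1)
  nb ###.#: next=#  (t=3,i=10, bit29=1)
  nb ###..: next=#  (t=1,i=20, bit28=1)
  nb ##.##: next=.  (t=0,i=13, bit27=0)
  nb ##.#.: next=.  (t=1,i=4, bit26=0)
  nb ##..#: next=.  (t=0,i=16, bit25=0)
  nb ##...: next=.  (t=0,i=1, bit24=0)
  nb #.###: next=#  (t=1,i=17, bit23=1)
  nb #.##.: next=.  (t=0,i=14, bit22=0)
  nb #.#.#: next=#  (t=1,i=5, bit21=1)
  nb #.#..: next=#  (t=2,i=10, bit20=1)
  nb #..##: next=.  (t=0,i=10, bit19=0)
  nb #..#.: next=#  (t=0,i=7, bit18=1)
  nb #...#: next=#  (t=0,i=20, bit17=1)
  nb #....: next=#  (t=0,i=2, bit16=1)
  nb .####: next=.  (t=1,i=18, bit15=0)
  nb .###.: next=#  (t=5,i=6, bit14=1)
  nb .##.#: next=.  (t=0,i=12, bit13=0)
  nb .##..: next=#  (t=0,i=0, bit12=1)
  nb .#.##: next=.  (t=1,i=1, bit11=0)
  nb .#.#.: next=#  (t=2,i=9, bit10=1)
  nb .#..#: next=.  (t=0,i=6, bit9=0)
  nb .#...: next=#  (t=0,i=19, bit8=1)
  nb ..###: next=#  (t=5,i=12, bit7=1)
  nb ..##.: next=.  (t=0,i=11, bit6=0)
  nb ..#.#: next=#  (t=1,i=0, bit5=1)
  nb ..#..: next=#  (t=0,i=5, bit4=1)
  nb ...##: next=.  (t=0,i=21, bit3=0)
  nb ...#.: next=.  (t=0,i=4, bit2=0)
  nb ....#: next=#  (t=0,i=3, bit1=1)
  nb .....: next=.  (t=1,i=11, bit0=0)
  bits 01110000101101110101010110110010 = 1891063218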